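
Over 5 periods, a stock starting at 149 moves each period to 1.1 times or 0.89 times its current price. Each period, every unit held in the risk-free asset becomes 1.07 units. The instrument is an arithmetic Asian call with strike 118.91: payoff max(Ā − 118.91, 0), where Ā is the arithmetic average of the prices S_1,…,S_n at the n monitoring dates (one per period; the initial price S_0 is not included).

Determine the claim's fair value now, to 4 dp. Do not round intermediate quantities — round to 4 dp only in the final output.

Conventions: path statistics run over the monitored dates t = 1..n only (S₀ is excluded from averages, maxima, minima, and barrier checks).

price = 45.9614

No-arbitrage gives p* = (R−d)/(u−d) = 0.8571: enumerate every path, weight its payoff by its p*-probability, and discount by R^5.
Enumerate all 2^5 = 32 price paths (U = up ×1.1, D = down ×0.89); each path with k up-moves has probability p*^k·(1−p*)^(5−k).
DDDDD: Ā=106.4723, payoff=0.0000, prob=0.000059
UDDDD: Ā=131.5950, payoff=12.6850, prob=0.000357
DUDDD: Ā=125.3370, payoff=6.4270, prob=0.000357
UUDDD: Ā=154.9109, payoff=36.0009, prob=0.002142
DDUDD: Ā=119.7674, payoff=0.8574, prob=0.000357
UDUDD: Ā=148.0271, payoff=29.1171, prob=0.002142
DUUDD: Ā=141.7691, payoff=22.8591, prob=0.002142
UUUDD: Ā=175.2203, payoff=56.3103, prob=0.012852
DDDUD: Ā=114.8104, payoff=0.0000, prob=0.000357
UDDUD: Ā=141.9006, payoff=22.9906, prob=0.002142
DUDUD: Ā=135.6426, payoff=16.7326, prob=0.002142
UUDUD: Ā=167.6481, payoff=48.7381, prob=0.012852
DDUUD: Ā=130.0729, payoff=11.1629, prob=0.002142
UDUUD: Ā=160.7643, payoff=41.8543, prob=0.012852
DUUUD: Ā=154.5063, payoff=35.5963, prob=0.012852
UUUUD: Ā=190.9628, payoff=72.0528, prob=0.077111
DDDDU: Ā=110.3988, payoff=0.0000, prob=0.000357
UDDDU: Ā=136.4479, payoff=17.5379, prob=0.002142
DUDDU: Ā=130.1899, payoff=11.2799, prob=0.002142
UUDDU: Ā=160.9089, payoff=41.9989, prob=0.012852
DDUDU: Ā=124.6203, payoff=5.7103, prob=0.002142
UDUDU: Ā=154.0251, payoff=35.1151, prob=0.012852
DUUDU: Ā=147.7671, payoff=28.8571, prob=0.012852
UUUDU: Ā=182.6334, payoff=63.7234, prob=0.077111
DDDUU: Ā=119.6633, payoff=0.7533, prob=0.002142
UDDUU: Ā=147.8985, payoff=28.9885, prob=0.012852
DUDUU: Ā=141.6405, payoff=22.7305, prob=0.012852
UUDUU: Ā=175.0613, payoff=56.1513, prob=0.077111
DDUUU: Ā=136.0709, payoff=17.1609, prob=0.012852
UDUUU: Ā=168.1775, payoff=49.2675, prob=0.077111
DUUUU: Ā=161.9195, payoff=43.0095, prob=0.077111
UUUUU: Ā=200.1252, payoff=81.2152, prob=0.462664
Price = Σ prob·payoff / R^5 = 64.463306 / 1.402552 = 45.9614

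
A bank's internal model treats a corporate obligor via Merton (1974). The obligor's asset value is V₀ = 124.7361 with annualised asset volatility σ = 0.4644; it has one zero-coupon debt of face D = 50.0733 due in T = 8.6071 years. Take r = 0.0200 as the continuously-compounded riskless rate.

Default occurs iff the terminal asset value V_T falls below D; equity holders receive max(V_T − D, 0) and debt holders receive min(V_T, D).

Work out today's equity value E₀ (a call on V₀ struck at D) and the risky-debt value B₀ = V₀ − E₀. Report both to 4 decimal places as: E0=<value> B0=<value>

E0=93.0252 B0=31.7109

Apply the equity-as-call identities (strike 50.0733, horizon 8.6071 years):
d₁ = [ln(V₀/D) + (r + σ²/2)T] / (σ√T)
   = [ln(124.7361/50.0733) + (0.0200 + 0.5·0.4644²)·8.6071] / (0.4644·√8.6071)
   = [0.912712 + 1.100277] / 1.362450 = 1.477478
d₂ = d₁ − σ√T = 1.477478 − 1.362450 = 0.115027
N(d₁) = 0.930226,  N(d₂) = 0.545788,  e^(−rT) = 0.841860
E₀ = V₀·N(d₁) − D·e^(−rT)·N(d₂)
   = 124.7361·0.930226 − 50.0733·0.841860·0.545788 = 93.025248
B₀ = V₀ − E₀ = 124.7361 − 93.025248 = 31.710852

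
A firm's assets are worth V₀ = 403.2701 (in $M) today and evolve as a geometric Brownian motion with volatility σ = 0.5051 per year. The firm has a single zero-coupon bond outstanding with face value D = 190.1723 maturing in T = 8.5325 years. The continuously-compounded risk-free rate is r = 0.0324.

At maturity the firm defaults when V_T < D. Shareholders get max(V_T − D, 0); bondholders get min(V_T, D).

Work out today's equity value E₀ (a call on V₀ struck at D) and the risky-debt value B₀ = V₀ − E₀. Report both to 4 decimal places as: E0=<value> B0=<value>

E0=302.9706 B0=100.2995

With assets at 403.2701 and a single debt payment of 190.1723 at 8.5325 years:
d₁ = [ln(V₀/D) + (r + σ²/2)T] / (σ√T)
   = [ln(403.2701/190.1723) + (0.0324 + 0.5·0.5051²)·8.5325] / (0.5051·√8.5325)
   = [0.751676 + 1.364884] / 1.475419 = 1.434548
d₂ = d₁ − σ√T = 1.434548 − 1.475419 = -0.040871
N(d₁) = 0.924292,  N(d₂) = 0.483699,  e^(−rT) = 0.758469
E₀ = V₀·N(d₁) − D·e^(−rT)·N(d₂)
   = 403.2701·0.924292 − 190.1723·0.758469·0.483699 = 302.970646
B₀ = V₀ − E₀ = 403.2701 − 302.970646 = 100.299454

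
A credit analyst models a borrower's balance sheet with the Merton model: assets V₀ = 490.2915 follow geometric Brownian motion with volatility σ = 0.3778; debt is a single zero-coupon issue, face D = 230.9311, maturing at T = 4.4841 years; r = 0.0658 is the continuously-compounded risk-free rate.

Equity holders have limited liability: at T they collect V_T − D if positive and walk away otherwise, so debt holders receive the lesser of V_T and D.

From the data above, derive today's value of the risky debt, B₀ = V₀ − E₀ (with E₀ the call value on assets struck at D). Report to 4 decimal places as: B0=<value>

Work the structural quantities from V₀ = 490.2915 against face 230.9311:
d₁ = [ln(V₀/D) + (r + σ²/2)T] / (σ√T)
   = [ln(490.2915/230.9311) + (0.0658 + 0.5·0.3778²)·4.4841] / (0.3778·√4.4841)
   = [0.752881 + 0.615068] / 0.800018 = 1.709898
d₂ = d₁ − σ√T = 1.709898 − 0.800018 = 0.909880
N(d₁) = 0.956358,  N(d₂) = 0.818557,  e^(−rT) = 0.744492
E₀ = V₀·N(d₁) − D·e^(−rT)·N(d₂)
   = 490.2915·0.956358 − 230.9311·0.744492·0.818557 = 328.162550
B₀ = V₀ − E₀ = 490.2915 − 328.162550 = 162.128950

B0=162.1289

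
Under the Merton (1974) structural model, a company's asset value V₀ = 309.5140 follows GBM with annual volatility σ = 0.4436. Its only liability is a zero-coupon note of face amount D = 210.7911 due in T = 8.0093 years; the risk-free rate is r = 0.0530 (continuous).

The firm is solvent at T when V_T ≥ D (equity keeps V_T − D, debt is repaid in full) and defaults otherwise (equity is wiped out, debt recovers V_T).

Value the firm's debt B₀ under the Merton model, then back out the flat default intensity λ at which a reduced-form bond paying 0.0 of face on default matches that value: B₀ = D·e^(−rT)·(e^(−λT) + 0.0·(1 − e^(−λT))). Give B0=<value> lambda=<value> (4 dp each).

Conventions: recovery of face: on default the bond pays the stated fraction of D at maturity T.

Equity is a call on the firm's assets struck at D = 210.7911:
d₁ = [ln(V₀/D) + (r + σ²/2)T] / (σ√T)
   = [ln(309.5140/210.7911) + (0.0530 + 0.5·0.4436²)·8.0093] / (0.4436·√8.0093)
   = [0.384136 + 1.212532] / 1.255419 = 1.271820
d₂ = d₁ − σ√T = 1.271820 − 1.255419 = 0.016401
N(d₁) = 0.898281,  N(d₂) = 0.506543,  e^(−rT) = 0.654101
E₀ = V₀·N(d₁) − D·e^(−rT)·N(d₂)
   = 309.5140·0.898281 − 210.7911·0.654101·0.506543 = 208.189223
B₀ = V₀ − E₀ = 309.5140 − 208.189223 = 101.324777
e^(−λT) = (B₀·e^(rT)/D − 0)/(1 − 0) = (101.3248·1.528815/210.7911 − 0)/1 = 0.73488335
λ = −ln(0.73488335)/8.0093 = 0.038461

B0=101.3248 lambda=0.0385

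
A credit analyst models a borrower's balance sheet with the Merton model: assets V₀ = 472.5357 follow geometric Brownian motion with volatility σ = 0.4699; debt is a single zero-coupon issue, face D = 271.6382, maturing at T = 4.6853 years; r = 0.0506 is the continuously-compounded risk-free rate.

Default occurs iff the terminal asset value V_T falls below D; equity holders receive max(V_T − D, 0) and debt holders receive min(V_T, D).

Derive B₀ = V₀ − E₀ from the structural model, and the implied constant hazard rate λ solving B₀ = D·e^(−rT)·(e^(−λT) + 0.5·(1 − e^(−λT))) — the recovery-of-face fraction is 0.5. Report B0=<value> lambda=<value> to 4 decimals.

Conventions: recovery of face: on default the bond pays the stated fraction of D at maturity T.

Apply the equity-as-call identities (strike 271.6382, horizon 4.6853 years):
d₁ = [ln(V₀/D) + (r + σ²/2)T] / (σ√T)
   = [ln(472.5357/271.6382) + (0.0506 + 0.5·0.4699²)·4.6853] / (0.4699·√4.6853)
   = [0.553642 + 0.754347] / 1.017125 = 1.285968
d₂ = d₁ − σ√T = 1.285968 − 1.017125 = 0.268843
N(d₁) = 0.900773,  N(d₂) = 0.605975,  e^(−rT) = 0.788931
E₀ = V₀·N(d₁) − D·e^(−rT)·N(d₂)
   = 472.5357·0.900773 − 271.6382·0.788931·0.605975 = 295.784591
B₀ = V₀ − E₀ = 472.5357 − 295.784591 = 176.751109
e^(−λT) = (B₀·e^(rT)/D − 0.5)/(1 − 0.5) = (176.7511·1.267538/271.6382 − 0.5)/0.5 = 0.64953735
λ = −ln(0.64953735)/4.6853 = 0.092095

B0=176.7511 lambda=0.0921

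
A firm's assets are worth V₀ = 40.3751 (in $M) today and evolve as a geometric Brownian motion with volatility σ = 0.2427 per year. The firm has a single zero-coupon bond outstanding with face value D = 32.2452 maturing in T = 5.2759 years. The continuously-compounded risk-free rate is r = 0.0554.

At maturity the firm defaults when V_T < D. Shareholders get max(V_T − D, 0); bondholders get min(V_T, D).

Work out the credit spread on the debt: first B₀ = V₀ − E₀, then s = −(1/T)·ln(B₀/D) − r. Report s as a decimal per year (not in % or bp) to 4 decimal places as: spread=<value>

spread=0.0132

With assets at 40.3751 and a single debt payment of 32.2452 at 5.2759 years:
d₁ = [ln(V₀/D) + (r + σ²/2)T] / (σ√T)
   = [ln(40.3751/32.2452) + (0.0554 + 0.5·0.2427²)·5.2759] / (0.2427·√5.2759)
   = [0.224844 + 0.447669] / 0.557466 = 1.206376
d₂ = d₁ − σ√T = 1.206376 − 0.557466 = 0.648910
N(d₁) = 0.886164,  N(d₂) = 0.741802,  e^(−rT) = 0.746556
E₀ = V₀·N(d₁) − D·e^(−rT)·N(d₂)
   = 40.3751·0.886164 − 32.2452·0.746556·0.741802 = 17.921670
B₀ = V₀ − E₀ = 40.3751 − 17.921670 = 22.453430
spread = −(1/T)·ln(B₀/D) − r = −(1/5.2759)·ln(22.453430/32.2452) − 0.0554 = 0.01319982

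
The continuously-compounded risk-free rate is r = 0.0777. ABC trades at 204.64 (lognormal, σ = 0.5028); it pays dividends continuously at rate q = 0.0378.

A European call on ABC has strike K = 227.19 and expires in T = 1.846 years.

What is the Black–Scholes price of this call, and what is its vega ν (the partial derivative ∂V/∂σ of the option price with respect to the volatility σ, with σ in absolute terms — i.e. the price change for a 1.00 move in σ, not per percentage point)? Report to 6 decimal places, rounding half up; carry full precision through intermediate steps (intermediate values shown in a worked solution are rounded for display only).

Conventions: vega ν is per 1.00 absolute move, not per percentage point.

price = 48.876837
ν = 99.000812

σ√T = 0.5028·√1.846 = 0.683142
d₁ = (ln(S/K) + (r−q+σ²/2)T) / (σ√T) = (ln(204.64/227.19) + (0.0777−0.0378+0.5028²/2)·1.846) / 0.683142 = (-0.104534 + 0.306997) / 0.683142 = 0.296370
d₂ = d₁ − σ√T = 0.296370 − 0.683142 = -0.386772
e^{−rT} = 0.866378
e^{−qT} = 0.932600
N(d₁) = 0.616526,  N(d₂) = 0.349462
Call price V = S·e^{−qT}·N(d₁) − K·e^{−rT}·N(d₂) = 117.662340 − 68.785503 = 48.876837
φ(d₁) = (1/√(2π))·e^{−d₁²/2} = 0.381801
ν = S·e^{−qT}·φ(d₁)·√T = 99.000812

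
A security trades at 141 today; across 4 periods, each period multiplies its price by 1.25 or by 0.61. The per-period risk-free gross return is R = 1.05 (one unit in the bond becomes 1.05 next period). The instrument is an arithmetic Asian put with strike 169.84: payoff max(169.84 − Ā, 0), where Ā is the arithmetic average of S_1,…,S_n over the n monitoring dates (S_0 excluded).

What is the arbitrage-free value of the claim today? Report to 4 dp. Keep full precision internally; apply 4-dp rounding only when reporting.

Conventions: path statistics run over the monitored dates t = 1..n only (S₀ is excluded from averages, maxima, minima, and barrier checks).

price = 27.7231

Set p* = 0.6875 (from d < R < u); the path-dependent value is the discounted p*-expectation over all price paths.
Enumerate all 2^4 = 16 price paths (U = up ×1.25, D = down ×0.61); each path with k up-moves has probability p*^k·(1−p*)^(4−k).
DDDD: Ā=47.5008, payoff=122.3392, prob=0.009537
UDDD: Ā=97.3376, payoff=72.5024, prob=0.020981
DUDD: Ā=74.7776, payoff=95.0624, prob=0.020981
UUDD: Ā=153.2329, payoff=16.6071, prob=0.046158
DDUD: Ā=61.0160, payoff=108.8240, prob=0.020981
UDUD: Ā=125.0329, payoff=44.8071, prob=0.046158
DUUD: Ā=102.4729, payoff=67.3671, prob=0.046158
UUUD: Ā=209.9854, payoff=0.0000, prob=0.101547
DDDU: Ā=52.6215, payoff=117.2185, prob=0.020981
UDDU: Ā=107.8309, payoff=62.0091, prob=0.046158
DUDU: Ā=85.2709, payoff=84.5691, prob=0.046158
UUDU: Ā=174.7354, payoff=0.0000, prob=0.101547
DDUU: Ā=71.5093, payoff=98.3307, prob=0.046158
UDUU: Ā=146.5354, payoff=23.3046, prob=0.101547
DUUU: Ā=123.9754, payoff=45.8646, prob=0.101547
UUUU: Ā=254.0479, payoff=0.0000, prob=0.223404
Price = Σ prob·payoff / R^4 = 33.697623 / 1.215506 = 27.7231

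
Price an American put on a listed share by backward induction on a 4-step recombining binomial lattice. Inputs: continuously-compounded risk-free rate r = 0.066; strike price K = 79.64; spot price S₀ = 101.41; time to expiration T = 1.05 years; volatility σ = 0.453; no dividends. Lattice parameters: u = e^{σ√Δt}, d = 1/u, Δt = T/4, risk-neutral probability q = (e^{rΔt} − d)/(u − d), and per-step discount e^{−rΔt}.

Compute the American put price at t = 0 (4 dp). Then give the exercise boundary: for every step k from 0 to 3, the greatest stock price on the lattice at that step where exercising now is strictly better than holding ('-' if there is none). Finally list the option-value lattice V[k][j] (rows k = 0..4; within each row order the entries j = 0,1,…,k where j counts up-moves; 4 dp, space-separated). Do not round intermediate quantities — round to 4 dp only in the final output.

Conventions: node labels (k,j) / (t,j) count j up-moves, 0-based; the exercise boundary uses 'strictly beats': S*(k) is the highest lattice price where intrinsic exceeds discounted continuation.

Δt=0.26250  u=1.26124  d=0.79287  q=0.47955  discount=0.98282
step 4 (expiry): payoffs max(K−S,0) = 39.5632 15.8890 0.0000 0.0000 0.0000
step 3: (k=3,j=0): S=50.5464, K−S=29.0936, hold=27.7257 ⇒ V=29.0936 exercise | (k=3,j=1): S=80.4052, K−S=0.0000, hold=8.1274 ⇒ V=8.1274 continue | (k=3,j=2): S=127.9021, K−S=0.0000, hold=0.0000 ⇒ V=0.0000 continue | (k=3,j=3): S=203.4565, K−S=0.0000, hold=0.0000 ⇒ V=0.0000 continue  boundary S*=50.5464
step 2: (k=2,j=0): S=63.7510, K−S=15.8890, hold=18.7123 ⇒ V=18.7123 continue | (k=2,j=1): S=101.4100, K−S=0.0000, hold=4.1573 ⇒ V=4.1573 continue | (k=2,j=2): S=161.3149, K−S=0.0000, hold=0.0000 ⇒ V=0.0000 continue  boundary S*=-
step 1: (k=1,j=0): S=80.4052, K−S=0.0000, hold=11.5309 ⇒ V=11.5309 continue | (k=1,j=1): S=127.9021, K−S=0.0000, hold=2.1265 ⇒ V=2.1265 continue  boundary S*=-
step 0: (k=0,j=0): S=101.4100, K−S=0.0000, hold=6.9005 ⇒ V=6.9005 continue  boundary S*=-

price = 6.9005
boundary = - - - 50.5464
tree:
6.9005
11.5309 2.1265
18.7123 4.1573 0.0000
29.0936 8.1274 0.0000 0.0000
39.5632 15.8890 0.0000 0.0000 0.0000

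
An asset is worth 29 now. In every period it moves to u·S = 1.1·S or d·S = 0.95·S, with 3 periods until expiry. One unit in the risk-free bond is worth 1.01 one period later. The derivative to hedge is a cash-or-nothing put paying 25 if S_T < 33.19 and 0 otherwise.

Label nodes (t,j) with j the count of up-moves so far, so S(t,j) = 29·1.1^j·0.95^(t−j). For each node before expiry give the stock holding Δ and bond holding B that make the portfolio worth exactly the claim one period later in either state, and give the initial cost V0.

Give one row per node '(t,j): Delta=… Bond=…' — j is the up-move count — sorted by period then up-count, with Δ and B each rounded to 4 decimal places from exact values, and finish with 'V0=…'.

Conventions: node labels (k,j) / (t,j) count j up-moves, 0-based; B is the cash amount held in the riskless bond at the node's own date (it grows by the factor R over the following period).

No-arbitrage ⇒ martingale measure with p* = (R−d)/(u−d) = 0.4000.
Terminal payoffs: V(3,0)=25.0000, V(3,1)=25.0000, V(3,2)=0.0000, V(3,3)=0.0000
  t=2,j=0: stock 26.1725 → up 28.7898 (V=25.0000), down 24.8639 (V=25.0000). Price 24.7525; hedge Δ=0.0000, bond B=24.7525.
  t=2,j=1: stock 30.3050 → up 33.3355 (V=0.0000), down 28.7897 (V=25.0000). Price 14.8515; hedge Δ=-5.4996, bond B=181.5182.
  t=2,j=2: stock 35.0900 → up 38.5990 (V=0.0000), down 33.3355 (V=0.0000). Price 0.0000; hedge Δ=0.0000, bond B=0.0000.
  t=1,j=0: stock 27.5500 → up 30.3050 (V=14.8515), down 26.1725 (V=24.7525). Price 20.5862; hedge Δ=-2.3959, bond B=86.5928.
  t=1,j=1: stock 31.9000 → up 35.0900 (V=0.0000), down 30.3050 (V=14.8515). Price 8.8227; hedge Δ=-3.1038, bond B=107.8326.
  t=0,j=0: stock 29.0000 → up 31.9000 (V=8.8227), down 27.5500 (V=20.5862). Price 15.7236; hedge Δ=-2.7043, bond B=94.1472.
As a check, the time-0 holding Δ(0,0)·S0 + B(0,0) comes to 15.7236 — exactly V0.

(0,0): Delta=-2.7043 Bond=94.1472
(1,0): Delta=-2.3959 Bond=86.5928
(1,1): Delta=-3.1038 Bond=107.8326
(2,0): Delta=0.0000 Bond=24.7525
(2,1): Delta=-5.4996 Bond=181.5182
(2,2): Delta=0.0000 Bond=0.0000
V0=15.7236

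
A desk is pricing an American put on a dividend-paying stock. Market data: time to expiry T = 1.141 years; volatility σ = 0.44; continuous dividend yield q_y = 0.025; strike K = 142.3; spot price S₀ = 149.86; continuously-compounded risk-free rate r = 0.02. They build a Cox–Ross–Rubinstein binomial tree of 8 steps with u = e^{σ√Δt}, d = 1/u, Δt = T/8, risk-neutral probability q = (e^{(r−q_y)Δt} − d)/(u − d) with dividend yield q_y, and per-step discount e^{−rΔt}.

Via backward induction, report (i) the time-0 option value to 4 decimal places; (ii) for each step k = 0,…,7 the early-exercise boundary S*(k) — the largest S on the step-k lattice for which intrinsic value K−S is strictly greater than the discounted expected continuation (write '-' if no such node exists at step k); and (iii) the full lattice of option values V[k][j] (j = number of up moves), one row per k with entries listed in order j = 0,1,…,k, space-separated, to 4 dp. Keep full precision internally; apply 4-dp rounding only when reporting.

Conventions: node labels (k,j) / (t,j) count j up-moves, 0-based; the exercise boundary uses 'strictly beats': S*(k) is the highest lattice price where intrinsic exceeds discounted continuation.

price = 23.3728
boundary = - - - - - 65.2911 77.0939 91.0304
tree:
23.3728
31.7263 13.5703
41.8149 19.9095 6.1054
53.2802 28.4219 9.8962 1.6289
65.3621 39.2243 15.7343 3.0051 0.0000
77.0089 51.9002 24.3732 5.5441 0.0000 0.0000
87.0048 65.2061 36.3780 10.2283 0.0000 0.0000 0.0000
95.4703 77.0089 51.2696 18.8702 0.0000 0.0000 0.0000 0.0000
102.6398 87.0048 65.2061 34.8137 0.0000 0.0000 0.0000 0.0000 0.0000

params: Δt=0.14263 u=1.18077 d=0.84690 q=0.45642 e^(-rΔt)=0.99715
t_8 payoffs: 102.6398 87.0048 65.2061 34.8137 0.0000 0.0000 0.0000 0.0000 0.0000
t_7: node(7,0) S=46.8297 payoff=95.4703 vs cont=95.2317 → 95.4703 [stop]  node(7,1) S=65.2911 payoff=77.0089 vs cont=76.8360 → 77.0089 [stop]  node(7,2) S=91.0304 payoff=51.2696 vs cont=51.1882 → 51.2696 [stop]  node(7,3) S=126.9169 payoff=15.3831 vs cont=18.8702 → 18.8702 [wait]  node(7,4) S=176.9506 payoff=0.0000 vs cont=0.0000 → 0.0000 [wait]  node(7,5) S=246.7089 payoff=0.0000 vs cont=0.0000 → 0.0000 [wait]  node(7,6) S=343.9676 payoff=0.0000 vs cont=0.0000 → 0.0000 [wait]  node(7,7) S=479.5681 payoff=0.0000 vs cont=0.0000 → 0.0000 [wait]  ⇒ S*(7)=91.0304
t_6: node(6,0) S=55.2952 payoff=87.0048 vs cont=86.7963 → 87.0048 [stop]  node(6,1) S=77.0939 payoff=65.2061 vs cont=65.0751 → 65.2061 [stop]  node(6,2) S=107.4863 payoff=34.8137 vs cont=36.3780 → 36.3780 [wait]  node(6,3) S=149.8600 payoff=0.0000 vs cont=10.2283 → 10.2283 [wait]  node(6,4) S=208.9385 payoff=0.0000 vs cont=0.0000 → 0.0000 [wait]  node(6,5) S=291.3072 payoff=0.0000 vs cont=0.0000 → 0.0000 [wait]  node(6,6) S=406.1476 payoff=0.0000 vs cont=0.0000 → 0.0000 [wait]  ⇒ S*(6)=77.0939
t_5: node(5,0) S=65.2911 payoff=77.0089 vs cont=76.8360 → 77.0089 [stop]  node(5,1) S=91.0304 payoff=51.2696 vs cont=51.9002 → 51.9002 [wait]  node(5,2) S=126.9169 payoff=15.3831 vs cont=24.3732 → 24.3732 [wait]  node(5,3) S=176.9506 payoff=0.0000 vs cont=5.5441 → 5.5441 [wait]  node(5,4) S=246.7089 payoff=0.0000 vs cont=0.0000 → 0.0000 [wait]  node(5,5) S=343.9676 payoff=0.0000 vs cont=0.0000 → 0.0000 [wait]  ⇒ S*(5)=65.2911
t_4: node(4,0) S=77.0939 payoff=65.2061 vs cont=65.3621 → 65.3621 [wait]  node(4,1) S=107.4863 payoff=34.8137 vs cont=39.2243 → 39.2243 [wait]  node(4,2) S=149.8600 payoff=0.0000 vs cont=15.7343 → 15.7343 [wait]  node(4,3) S=208.9385 payoff=0.0000 vs cont=3.0051 → 3.0051 [wait]  node(4,4) S=291.3072 payoff=0.0000 vs cont=0.0000 → 0.0000 [wait]  ⇒ S*(4)=-
t_3: node(3,0) S=91.0304 payoff=51.2696 vs cont=53.2802 → 53.2802 [wait]  node(3,1) S=126.9169 payoff=15.3831 vs cont=28.4219 → 28.4219 [wait]  node(3,2) S=176.9506 payoff=0.0000 vs cont=9.8962 → 9.8962 [wait]  node(3,3) S=246.7089 payoff=0.0000 vs cont=1.6289 → 1.6289 [wait]  ⇒ S*(3)=-
t_2: node(2,0) S=107.4863 payoff=34.8137 vs cont=41.8149 → 41.8149 [wait]  node(2,1) S=149.8600 payoff=0.0000 vs cont=19.9095 → 19.9095 [wait]  node(2,2) S=208.9385 payoff=0.0000 vs cont=6.1054 → 6.1054 [wait]  ⇒ S*(2)=-
t_1: node(1,0) S=126.9169 payoff=15.3831 vs cont=31.7263 → 31.7263 [wait]  node(1,1) S=176.9506 payoff=0.0000 vs cont=13.5703 → 13.5703 [wait]  ⇒ S*(1)=-
t_0: node(0,0) S=149.8600 payoff=0.0000 vs cont=23.3728 → 23.3728 [wait]  ⇒ S*(0)=-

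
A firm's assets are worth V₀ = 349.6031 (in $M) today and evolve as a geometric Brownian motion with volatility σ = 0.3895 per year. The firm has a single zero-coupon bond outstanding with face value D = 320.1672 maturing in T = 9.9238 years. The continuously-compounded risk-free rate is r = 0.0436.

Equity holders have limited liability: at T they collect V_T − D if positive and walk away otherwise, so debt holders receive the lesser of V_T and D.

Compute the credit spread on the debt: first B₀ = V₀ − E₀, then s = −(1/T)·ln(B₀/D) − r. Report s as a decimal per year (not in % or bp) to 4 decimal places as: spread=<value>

Work the structural quantities from V₀ = 349.6031 against face 320.1672:
d₁ = [ln(V₀/D) + (r + σ²/2)T] / (σ√T)
   = [ln(349.6031/320.1672) + (0.0436 + 0.5·0.3895²)·9.9238] / (0.3895·√9.9238)
   = [0.087955 + 1.185449] / 1.227005 = 1.037814
d₂ = d₁ − σ√T = 1.037814 − 1.227005 = -0.189191
N(d₁) = 0.850322,  N(d₂) = 0.424972,  e^(−rT) = 0.648770
E₀ = V₀·N(d₁) − D·e^(−rT)·N(d₂)
   = 349.6031·0.850322 − 320.1672·0.648770·0.424972 = 209.002267
B₀ = V₀ − E₀ = 349.6031 − 209.002267 = 140.600833
spread = −(1/T)·ln(B₀/D) − r = −(1/9.9238)·ln(140.600833/320.1672) − 0.0436 = 0.03932372

spread=0.0393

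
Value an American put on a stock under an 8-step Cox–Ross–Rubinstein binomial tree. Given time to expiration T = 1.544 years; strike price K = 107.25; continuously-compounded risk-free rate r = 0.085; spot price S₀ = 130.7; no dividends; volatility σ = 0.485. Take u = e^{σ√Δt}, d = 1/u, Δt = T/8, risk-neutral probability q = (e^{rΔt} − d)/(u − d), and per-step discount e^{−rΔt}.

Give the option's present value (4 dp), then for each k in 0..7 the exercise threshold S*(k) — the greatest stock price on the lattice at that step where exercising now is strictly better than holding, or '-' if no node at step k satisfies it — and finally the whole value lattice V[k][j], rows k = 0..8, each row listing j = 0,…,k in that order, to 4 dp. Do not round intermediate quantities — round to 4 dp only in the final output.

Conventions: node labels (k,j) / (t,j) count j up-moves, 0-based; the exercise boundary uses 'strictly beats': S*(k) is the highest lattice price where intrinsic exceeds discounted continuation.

price = 13.4596
boundary = - - - - 55.7361 68.9718 55.7361 68.9718
tree:
13.4596
19.7361 7.2656
28.1270 11.5147 3.0094
38.7866 17.7871 5.2588 0.7277
51.5139 26.6181 9.0330 1.4376 0.0000
62.2096 38.2782 15.1663 2.8401 0.0000 0.0000
70.8529 51.5139 24.6690 5.6109 0.0000 0.0000 0.0000
77.8375 62.2096 38.2782 11.0849 0.0000 0.0000 0.0000 0.0000
83.4817 70.8529 51.5139 21.8995 0.0000 0.0000 0.0000 0.0000 0.0000

Δt=0.19300, u=1.23747, d=0.80810, q=0.48546, disc=e^(-rΔt)=0.98373
k=8 terminal: V=max(K-S,0) → 83.4817 70.8529 51.5139 21.8995 0.0000 0.0000 0.0000 0.0000 0.0000
k=7: j=0 S=29.4125 intr=77.8375 cont=76.0924 V=77.8375[EX]; j=1 S=45.0404 intr=62.2096 cont=60.4645 V=62.2096[EX]; j=2 S=68.9718 intr=38.2782 cont=36.5331 V=38.2782[EX]; j=3 S=105.6187 intr=1.6313 cont=11.0849 V=11.0849[hold]; j=4 S=161.7373 intr=0.0000 cont=0.0000 V=0.0000[hold]; j=5 S=247.6736 intr=0.0000 cont=0.0000 V=0.0000[hold]; j=6 S=379.2706 intr=0.0000 cont=0.0000 V=0.0000[hold]; j=7 S=580.7893 intr=0.0000 cont=0.0000 V=0.0000[hold]  S*(7)=68.9718
k=6: j=0 S=36.3971 intr=70.8529 cont=69.1078 V=70.8529[EX]; j=1 S=55.7361 intr=51.5139 cont=49.7688 V=51.5139[EX]; j=2 S=85.3505 intr=21.8995 cont=24.6690 V=24.6690[hold]; j=3 S=130.7000 intr=0.0000 cont=5.6109 V=5.6109[hold]; j=4 S=200.1451 intr=0.0000 cont=0.0000 V=0.0000[hold]; j=5 S=306.4887 intr=0.0000 cont=0.0000 V=0.0000[hold]; j=6 S=469.3360 intr=0.0000 cont=0.0000 V=0.0000[hold]  S*(6)=55.7361
k=5: j=0 S=45.0404 intr=62.2096 cont=60.4645 V=62.2096[EX]; j=1 S=68.9718 intr=38.2782 cont=37.8558 V=38.2782[EX]; j=2 S=105.6187 intr=1.6313 cont=15.1663 V=15.1663[hold]; j=3 S=161.7373 intr=0.0000 cont=2.8401 V=2.8401[hold]; j=4 S=247.6736 intr=0.0000 cont=0.0000 V=0.0000[hold]; j=5 S=379.2706 intr=0.0000 cont=0.0000 V=0.0000[hold]  S*(5)=68.9718
k=4: j=0 S=55.7361 intr=51.5139 cont=49.7688 V=51.5139[EX]; j=1 S=85.3505 intr=21.8995 cont=26.6181 V=26.6181[hold]; j=2 S=130.7000 intr=0.0000 cont=9.0330 V=9.0330[hold]; j=3 S=200.1451 intr=0.0000 cont=1.4376 V=1.4376[hold]; j=4 S=306.4887 intr=0.0000 cont=0.0000 V=0.0000[hold]  S*(4)=55.7361
k=3: j=0 S=68.9718 intr=38.2782 cont=38.7866 V=38.7866[hold]; j=1 S=105.6187 intr=1.6313 cont=17.7871 V=17.7871[hold]; j=2 S=161.7373 intr=0.0000 cont=5.2588 V=5.2588[hold]; j=3 S=247.6736 intr=0.0000 cont=0.7277 V=0.7277[hold]  S*(3)=-
k=2: j=0 S=85.3505 intr=21.8995 cont=28.1270 V=28.1270[hold]; j=1 S=130.7000 intr=0.0000 cont=11.5147 V=11.5147[hold]; j=2 S=200.1451 intr=0.0000 cont=3.0094 V=3.0094[hold]  S*(2)=-
k=1: j=0 S=105.6187 intr=1.6313 cont=19.7361 V=19.7361[hold]; j=1 S=161.7373 intr=0.0000 cont=7.2656 V=7.2656[hold]  S*(1)=-
k=0: j=0 S=130.7000 intr=0.0000 cont=13.4596 V=13.4596[hold]  S*(0)=-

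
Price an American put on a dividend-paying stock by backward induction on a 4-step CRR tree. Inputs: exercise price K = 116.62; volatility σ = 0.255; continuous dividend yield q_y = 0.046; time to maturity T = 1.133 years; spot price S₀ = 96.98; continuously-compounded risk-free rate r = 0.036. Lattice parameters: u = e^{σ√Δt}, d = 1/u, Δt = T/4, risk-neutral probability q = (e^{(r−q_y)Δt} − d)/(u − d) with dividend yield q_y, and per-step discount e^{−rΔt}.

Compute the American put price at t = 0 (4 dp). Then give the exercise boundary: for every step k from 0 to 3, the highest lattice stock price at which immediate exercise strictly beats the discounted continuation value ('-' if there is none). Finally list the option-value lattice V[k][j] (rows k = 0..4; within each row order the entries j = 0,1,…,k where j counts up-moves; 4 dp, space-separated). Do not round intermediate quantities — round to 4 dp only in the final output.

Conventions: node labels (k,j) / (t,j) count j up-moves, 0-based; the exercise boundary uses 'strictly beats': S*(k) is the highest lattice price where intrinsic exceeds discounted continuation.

price = 24.2375
boundary = - - 73.9269 84.6725
tree:
24.2375
32.9182 14.4156
42.6931 21.9847 5.7004
52.0750 31.9475 10.5809 0.0000
60.2663 42.6931 19.6400 0.0000 0.0000

Δt=0.28325, u=1.14535, d=0.87309, q=0.45573, disc=e^(-rΔt)=0.98985
k=4 terminal: V=max(K-S,0) → 60.2663 42.6931 19.6400 0.0000 0.0000
k=3: j=0 S=64.5450 intr=52.0750 cont=51.7274 V=52.0750[EX]; j=1 S=84.6725 intr=31.9475 cont=31.8605 V=31.9475[EX]; j=2 S=111.0765 intr=5.5435 cont=10.5809 V=10.5809[hold]; j=3 S=145.7142 intr=0.0000 cont=0.0000 V=0.0000[hold]  S*(3)=84.6725
k=2: j=0 S=73.9269 intr=42.6931 cont=42.4670 V=42.6931[EX]; j=1 S=96.9800 intr=19.6400 cont=21.9847 V=21.9847[hold]; j=2 S=127.2219 intr=0.0000 cont=5.7004 V=5.7004[hold]  S*(2)=73.9269
k=1: j=0 S=84.6725 intr=31.9475 cont=32.9182 V=32.9182[hold]; j=1 S=111.0765 intr=5.5435 cont=14.4156 V=14.4156[hold]  S*(1)=-
k=0: j=0 S=96.9800 intr=19.6400 cont=24.2375 V=24.2375[hold]  S*(0)=-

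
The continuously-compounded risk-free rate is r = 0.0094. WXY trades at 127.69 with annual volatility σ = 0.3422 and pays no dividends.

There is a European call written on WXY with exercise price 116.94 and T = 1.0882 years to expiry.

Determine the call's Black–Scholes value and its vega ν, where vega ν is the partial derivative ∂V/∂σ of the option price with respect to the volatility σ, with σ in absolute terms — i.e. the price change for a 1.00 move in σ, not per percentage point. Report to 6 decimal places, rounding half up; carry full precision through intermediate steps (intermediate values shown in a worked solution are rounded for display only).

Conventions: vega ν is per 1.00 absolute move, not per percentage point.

σ√T = 0.3422·√1.0882 = 0.356972
d₁ = (ln(S/K) + (r+σ²/2)T) / (σ√T) = (ln(127.69/116.94) + (0.0094+0.3422²/2)·1.0882) / 0.356972 = (0.087944 + 0.073944) / 0.356972 = 0.453503
d₂ = d₁ − σ√T = 0.453503 − 0.356972 = 0.096531
e^{−rT} = 0.989823
N(d₁) = 0.674907,  N(d₂) = 0.538451
Call price V = S·N(d₁) − K·e^{−rT}·N(d₂) = 86.178859 − 62.325617 = 23.853241
φ(d₁) = (1/√(2π))·e^{−d₁²/2} = 0.359957
ν = S·φ(d₁)·√T = 47.947022

price = 23.853241
ν = 47.947022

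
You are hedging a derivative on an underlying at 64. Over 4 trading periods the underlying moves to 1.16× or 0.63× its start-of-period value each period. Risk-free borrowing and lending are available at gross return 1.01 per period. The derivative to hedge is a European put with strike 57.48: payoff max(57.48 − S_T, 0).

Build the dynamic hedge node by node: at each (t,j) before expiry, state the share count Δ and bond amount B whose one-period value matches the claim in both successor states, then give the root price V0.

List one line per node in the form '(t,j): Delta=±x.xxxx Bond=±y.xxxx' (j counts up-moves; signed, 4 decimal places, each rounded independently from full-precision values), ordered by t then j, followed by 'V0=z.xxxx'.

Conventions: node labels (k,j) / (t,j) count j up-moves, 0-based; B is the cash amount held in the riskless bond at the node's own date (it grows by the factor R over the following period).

Since d<R<u, set p* = (R−d)/(u−d) = 0.7170; price each node as the discounted p*-expectation of its children.
Expiry values: V(4,0)=47.3981, V(4,1)=38.9165, V(4,2)=23.2996, V(4,3)=0.0000, V(4,4)=0.0000
(3,0): S=16.0030. Δ = (V_up−V_dn)/(S_up−S_dn) = (38.9165−47.3981)/(18.5635−10.0819) = -1.0000. V = [p*·38.9165 + (1−p*)·47.3981]/1.01 = 40.9079. B = V − Δ·S = 56.9109.
(3,1): S=29.4659. Δ = (V_up−V_dn)/(S_up−S_dn) = (23.2996−38.9165)/(34.1804−18.5635) = -1.0000. V = [p*·23.2996 + (1−p*)·38.9165]/1.01 = 27.4450. B = V − Δ·S = 56.9109.
(3,2): S=54.2546. Δ = (V_up−V_dn)/(S_up−S_dn) = (0.0000−23.2996)/(62.9353−34.1804) = -0.8103. V = [p*·0.0000 + (1−p*)·23.2996]/1.01 = 6.5289. B = V − Δ·S = 50.4905.
(3,3): S=99.8973. Δ = (V_up−V_dn)/(S_up−S_dn) = (0.0000−0.0000)/(115.8809−62.9353) = 0.0000. V = [p*·0.0000 + (1−p*)·0.0000]/1.01 = 0.0000. B = V − Δ·S = 0.0000.
(2,0): S=25.4016. Δ = (V_up−V_dn)/(S_up−S_dn) = (27.4450−40.9079)/(29.4659−16.0030) = -1.0000. V = [p*·27.4450 + (1−p*)·40.9079]/1.01 = 30.9458. B = V − Δ·S = 56.3474.
(2,1): S=46.7712. Δ = (V_up−V_dn)/(S_up−S_dn) = (6.5289−27.4450)/(54.2546−29.4659) = -0.8438. V = [p*·6.5289 + (1−p*)·27.4450]/1.01 = 12.3253. B = V − Δ·S = 51.7897.
(2,2): S=86.1184. Δ = (V_up−V_dn)/(S_up−S_dn) = (0.0000−6.5289)/(99.8973−54.2546) = -0.1430. V = [p*·0.0000 + (1−p*)·6.5289]/1.01 = 1.8295. B = V − Δ·S = 14.1483.
(1,0): S=40.3200. Δ = (V_up−V_dn)/(S_up−S_dn) = (12.3253−30.9458)/(46.7712−25.4016) = -0.8714. V = [p*·12.3253 + (1−p*)·30.9458]/1.01 = 17.4211. B = V − Δ·S = 52.5541.
(1,1): S=74.2400. Δ = (V_up−V_dn)/(S_up−S_dn) = (1.8295−12.3253)/(86.1184−46.7712) = -0.2667. V = [p*·1.8295 + (1−p*)·12.3253]/1.01 = 4.7525. B = V − Δ·S = 24.5559.
(0,0): S=64.0000. Δ = (V_up−V_dn)/(S_up−S_dn) = (4.7525−17.4211)/(74.2400−40.3200) = -0.3735. V = [p*·4.7525 + (1−p*)·17.4211]/1.01 = 8.2554. B = V − Δ·S = 32.1583.
Verification: the root portfolio costs Δ(0,0)·S0 + B(0,0) = 8.2554, matching V0.

(0,0): Delta=-0.3735 Bond=32.1583
(1,0): Delta=-0.8714 Bond=52.5541
(1,1): Delta=-0.2667 Bond=24.5559
(2,0): Delta=-1.0000 Bond=56.3474
(2,1): Delta=-0.8438 Bond=51.7897
(2,2): Delta=-0.1430 Bond=14.1483
(3,0): Delta=-1.0000 Bond=56.9109
(3,1): Delta=-1.0000 Bond=56.9109
(3,2): Delta=-0.8103 Bond=50.4905
(3,3): Delta=0.0000 Bond=0.0000
V0=8.2554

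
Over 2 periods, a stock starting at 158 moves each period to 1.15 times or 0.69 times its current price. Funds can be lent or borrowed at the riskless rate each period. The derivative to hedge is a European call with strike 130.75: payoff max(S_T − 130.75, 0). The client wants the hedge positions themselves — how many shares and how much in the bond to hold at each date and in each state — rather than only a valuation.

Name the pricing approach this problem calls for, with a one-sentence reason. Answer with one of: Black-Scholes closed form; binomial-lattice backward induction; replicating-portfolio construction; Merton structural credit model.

Key observation: a price alone would not answer the question — the per-node share/bond construction on the spot-158, 1.15/0.69 tree is required, and only the replicating-portfolio method yields it.

framework: replicating-portfolio construction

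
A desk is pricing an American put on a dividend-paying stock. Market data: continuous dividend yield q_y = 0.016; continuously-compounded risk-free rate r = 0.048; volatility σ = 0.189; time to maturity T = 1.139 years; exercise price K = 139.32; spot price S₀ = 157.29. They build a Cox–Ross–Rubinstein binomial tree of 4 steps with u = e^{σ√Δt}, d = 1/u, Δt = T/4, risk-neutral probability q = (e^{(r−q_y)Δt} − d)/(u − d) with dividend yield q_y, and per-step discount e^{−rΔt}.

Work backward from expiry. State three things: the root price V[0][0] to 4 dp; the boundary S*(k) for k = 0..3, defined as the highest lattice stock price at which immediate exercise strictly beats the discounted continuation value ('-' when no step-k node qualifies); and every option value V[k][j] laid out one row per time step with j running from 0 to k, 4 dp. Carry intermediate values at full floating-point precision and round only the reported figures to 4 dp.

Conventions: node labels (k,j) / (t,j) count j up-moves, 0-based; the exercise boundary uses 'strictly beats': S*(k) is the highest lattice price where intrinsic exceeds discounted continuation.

price = 4.2068
boundary = - - - 116.2251
tree:
4.2068
7.6496 1.1415
13.5461 2.4115 0.0000
23.0949 5.0943 0.0000 0.0000
34.2450 10.7616 0.0000 0.0000 0.0000

params: Δt=0.28475 u=1.10612 d=0.90406 q=0.52011 e^(-rΔt)=0.98642
t_4 payoffs: 34.2450 10.7616 0.0000 0.0000 0.0000
t_3: node(3,0) S=116.2251 payoff=23.0949 vs cont=21.7319 → 23.0949 [stop]  node(3,1) S=142.2004 payoff=0.0000 vs cont=5.0943 → 5.0943 [wait]  node(3,2) S=173.9809 payoff=0.0000 vs cont=0.0000 → 0.0000 [wait]  node(3,3) S=212.8640 payoff=0.0000 vs cont=0.0000 → 0.0000 [wait]  ⇒ S*(3)=116.2251
t_2: node(2,0) S=128.5584 payoff=10.7616 vs cont=13.5461 → 13.5461 [wait]  node(2,1) S=157.2900 payoff=0.0000 vs cont=2.4115 → 2.4115 [wait]  node(2,2) S=192.4429 payoff=0.0000 vs cont=0.0000 → 0.0000 [wait]  ⇒ S*(2)=-
t_1: node(1,0) S=142.2004 payoff=0.0000 vs cont=7.6496 → 7.6496 [wait]  node(1,1) S=173.9809 payoff=0.0000 vs cont=1.1415 → 1.1415 [wait]  ⇒ S*(1)=-
t_0: node(0,0) S=157.2900 payoff=0.0000 vs cont=4.2068 → 4.2068 [wait]  ⇒ S*(0)=-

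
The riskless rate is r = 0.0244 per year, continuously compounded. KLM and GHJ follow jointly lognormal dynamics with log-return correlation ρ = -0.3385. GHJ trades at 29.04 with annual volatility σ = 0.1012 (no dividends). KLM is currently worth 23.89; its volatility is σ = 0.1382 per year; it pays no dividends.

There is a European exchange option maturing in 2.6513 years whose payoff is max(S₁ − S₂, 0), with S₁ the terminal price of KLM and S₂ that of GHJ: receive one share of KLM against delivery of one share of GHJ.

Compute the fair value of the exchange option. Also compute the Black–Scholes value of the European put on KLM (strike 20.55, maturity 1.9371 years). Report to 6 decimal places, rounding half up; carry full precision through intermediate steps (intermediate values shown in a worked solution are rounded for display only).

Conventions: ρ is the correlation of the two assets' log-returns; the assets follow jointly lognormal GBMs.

σ_eff = √(σ₁² + σ₂² − 2ρσ₁σ₂) = √(0.1382² + 0.1012² − 2·-0.3385·0.1382·0.1012) = 0.197000
d₁ = (ln(S₁/S₂) + (q₂ − q₁ + σ_eff²/2)T) / (σ_eff√T) = (ln(23.89/29.04) + (0.0 − 0.0 + 0.019405)·2.6513) / 0.320772 = -0.448191
d₂ = d₁ − σ_eff√T = -0.448191 − 0.320772 = -0.768963
N(d₁) = 0.327008,  N(d₂) = 0.220958
V = S₁·e^{−q₁T}·N(d₁) − S₂·e^{−q₂T}·N(d₂) = 7.812216 − 6.416614 = 1.395602
[vanilla: KLM put K=20.55]
σ√T = 0.1382·√1.9371 = 0.192346
d₁ = (ln(S/K) + (r+σ²/2)T) / (σ√T) = (ln(23.89/20.55) + (0.0244+0.1382²/2)·1.9371) / 0.192346 = (0.150599 + 0.065764) / 0.192346 = 1.124860
d₂ = d₁ − σ√T = 1.124860 − 0.192346 = 0.932514
e^{−rT} = 0.953834
N(−d₁) = 0.130324,  N(−d₂) = 0.175536
price = K·e^{−rT}·N(−d₂) − S·N(−d₁) = 3.440723 − 3.113443 = 0.327280

exchange price = 1.395602
price(KLM put K=20.55) = 0.327280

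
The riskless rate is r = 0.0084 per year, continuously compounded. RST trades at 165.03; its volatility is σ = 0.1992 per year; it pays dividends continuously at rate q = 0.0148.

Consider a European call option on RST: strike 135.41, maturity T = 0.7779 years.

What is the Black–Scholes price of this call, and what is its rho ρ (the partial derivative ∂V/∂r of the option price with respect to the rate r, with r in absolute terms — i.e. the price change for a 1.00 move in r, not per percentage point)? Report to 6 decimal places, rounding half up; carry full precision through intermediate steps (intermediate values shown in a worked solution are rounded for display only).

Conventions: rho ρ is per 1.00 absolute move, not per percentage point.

price = 30.402792
ρ = 88.292329

σ√T = 0.1992·√0.7779 = 0.175692
d₁ = (ln(S/K) + (r−q+σ²/2)T) / (σ√T) = (ln(165.03/135.41) + (0.0084−0.0148+0.1992²/2)·0.7779) / 0.175692 = (0.197820 + 0.010455) / 0.175692 = 1.185459
d₂ = d₁ − σ√T = 1.185459 − 0.175692 = 1.009767
e^{−rT} = 0.993487
e^{−qT} = 0.988553
N(d₁) = 0.882082,  N(d₂) = 0.843697
Call price V = S·e^{−qT}·N(d₁) − K·e^{−rT}·N(d₂) = 143.903665 − 113.500872 = 30.402792
ρ = K·T·e^{−rT}·N(d₂) = 88.292329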